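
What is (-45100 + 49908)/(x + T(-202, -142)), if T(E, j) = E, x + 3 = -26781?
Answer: -2404/13493 ≈ -0.17817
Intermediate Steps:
x = -26784 (x = -3 - 26781 = -26784)
(-45100 + 49908)/(x + T(-202, -142)) = (-45100 + 49908)/(-26784 - 202) = 4808/(-26986) = 4808*(-1/26986) = -2404/13493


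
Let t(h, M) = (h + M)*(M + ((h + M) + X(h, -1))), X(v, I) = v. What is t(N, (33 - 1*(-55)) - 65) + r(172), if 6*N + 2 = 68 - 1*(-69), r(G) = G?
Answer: 8625/2 ≈ 4312.5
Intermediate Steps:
N = 45/2 (N = -⅓ + (68 - 1*(-69))/6 = -⅓ + (68 + 69)/6 = -⅓ + (⅙)*137 = -⅓ + 137/6 = 45/2 ≈ 22.500)
t(h, M) = (M + h)*(2*M + 2*h) (t(h, M) = (h + M)*(M + ((h + M) + h)) = (M + h)*(M + ((M + h) + h)) = (M + h)*(M + (M + 2*h)) = (M + h)*(2*M + 2*h))
t(N, (33 - 1*(-55)) - 65) + r(172) = (2*((33 - 1*(-55)) - 65)² + 2*(45/2)² + 4*((33 - 1*(-55)) - 65)*(45/2)) + 172 = (2*((33 + 55) - 65)² + 2*(2025/4) + 4*((33 + 55) - 65)*(45/2)) + 172 = (2*(88 - 65)² + 2025/2 + 4*(88 - 65)*(45/2)) + 172 = (2*23² + 2025/2 + 4*23*(45/2)) + 172 = (2*529 + 2025/2 + 2070) + 172 = (1058 + 2025/2 + 2070) + 172 = 8281/2 + 172 = 8625/2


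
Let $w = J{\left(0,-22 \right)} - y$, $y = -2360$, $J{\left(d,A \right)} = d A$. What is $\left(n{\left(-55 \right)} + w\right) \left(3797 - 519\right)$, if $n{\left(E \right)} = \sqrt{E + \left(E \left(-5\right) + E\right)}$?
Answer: $7736080 + 3278 \sqrt{165} \approx 7.7782 \cdot 10^{6}$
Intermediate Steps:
$J{\left(d,A \right)} = A d$
$w = 2360$ ($w = \left(-22\right) 0 - -2360 = 0 + 2360 = 2360$)
$n{\left(E \right)} = \sqrt{3} \sqrt{- E}$ ($n{\left(E \right)} = \sqrt{E + \left(- 5 E + E\right)} = \sqrt{E - 4 E} = \sqrt{- 3 E} = \sqrt{3} \sqrt{- E}$)
$\left(n{\left(-55 \right)} + w\right) \left(3797 - 519\right) = \left(\sqrt{3} \sqrt{\left(-1\right) \left(-55\right)} + 2360\right) \left(3797 - 519\right) = \left(\sqrt{3} \sqrt{55} + 2360\right) 3278 = \left(\sqrt{165} + 2360\right) 3278 = \left(2360 + \sqrt{165}\right) 3278 = 7736080 + 3278 \sqrt{165}$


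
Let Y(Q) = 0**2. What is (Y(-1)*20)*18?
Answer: 0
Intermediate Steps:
Y(Q) = 0
(Y(-1)*20)*18 = (0*20)*18 = 0*18 = 0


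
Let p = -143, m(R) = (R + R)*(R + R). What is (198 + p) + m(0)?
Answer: 55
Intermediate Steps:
m(R) = 4*R² (m(R) = (2*R)*(2*R) = 4*R²)
(198 + p) + m(0) = (198 - 143) + 4*0² = 55 + 4*0 = 55 + 0 = 55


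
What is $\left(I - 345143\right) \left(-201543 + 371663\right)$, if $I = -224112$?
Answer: $-96841660600$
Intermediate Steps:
$\left(I - 345143\right) \left(-201543 + 371663\right) = \left(-224112 - 345143\right) \left(-201543 + 371663\right) = \left(-569255\right) 170120 = -96841660600$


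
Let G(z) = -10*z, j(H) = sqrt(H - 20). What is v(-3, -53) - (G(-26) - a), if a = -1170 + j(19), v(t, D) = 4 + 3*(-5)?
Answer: -1441 + I ≈ -1441.0 + 1.0*I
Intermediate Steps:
v(t, D) = -11 (v(t, D) = 4 - 15 = -11)
j(H) = sqrt(-20 + H)
a = -1170 + I (a = -1170 + sqrt(-20 + 19) = -1170 + sqrt(-1) = -1170 + I ≈ -1170.0 + 1.0*I)
v(-3, -53) - (G(-26) - a) = -11 - (-10*(-26) - (-1170 + I)) = -11 - (260 + (1170 - I)) = -11 - (1430 - I) = -11 + (-1430 + I) = -1441 + I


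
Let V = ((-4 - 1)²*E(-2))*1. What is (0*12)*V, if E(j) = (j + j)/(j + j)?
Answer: 0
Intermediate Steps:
E(j) = 1 (E(j) = (2*j)/((2*j)) = (2*j)*(1/(2*j)) = 1)
V = 25 (V = ((-4 - 1)²*1)*1 = ((-5)²*1)*1 = (25*1)*1 = 25*1 = 25)
(0*12)*V = (0*12)*25 = 0*25 = 0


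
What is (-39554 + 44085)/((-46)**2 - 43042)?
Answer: -4531/40926 ≈ -0.11071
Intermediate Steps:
(-39554 + 44085)/((-46)**2 - 43042) = 4531/(2116 - 43042) = 4531/(-40926) = 4531*(-1/40926) = -4531/40926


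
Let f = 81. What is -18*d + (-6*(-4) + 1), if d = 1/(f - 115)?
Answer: 434/17 ≈ 25.529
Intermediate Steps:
d = -1/34 (d = 1/(81 - 115) = 1/(-34) = -1/34 ≈ -0.029412)
-18*d + (-6*(-4) + 1) = -18*(-1/34) + (-6*(-4) + 1) = 9/17 + (24 + 1) = 9/17 + 25 = 434/17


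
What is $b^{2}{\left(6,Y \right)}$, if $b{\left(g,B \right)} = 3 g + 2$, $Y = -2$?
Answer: $400$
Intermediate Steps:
$b{\left(g,B \right)} = 2 + 3 g$
$b^{2}{\left(6,Y \right)} = \left(2 + 3 \cdot 6\right)^{2} = \left(2 + 18\right)^{2} = 20^{2} = 400$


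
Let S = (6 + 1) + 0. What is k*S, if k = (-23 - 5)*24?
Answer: -4704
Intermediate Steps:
k = -672 (k = -28*24 = -672)
S = 7 (S = 7 + 0 = 7)
k*S = -672*7 = -4704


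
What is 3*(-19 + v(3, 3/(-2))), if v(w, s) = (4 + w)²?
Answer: 90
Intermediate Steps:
3*(-19 + v(3, 3/(-2))) = 3*(-19 + (4 + 3)²) = 3*(-19 + 7²) = 3*(-19 + 49) = 3*30 = 90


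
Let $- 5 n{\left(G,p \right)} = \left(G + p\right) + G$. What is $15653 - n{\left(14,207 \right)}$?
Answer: $15700$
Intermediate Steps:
$n{\left(G,p \right)} = - \frac{2 G}{5} - \frac{p}{5}$ ($n{\left(G,p \right)} = - \frac{\left(G + p\right) + G}{5} = - \frac{p + 2 G}{5} = - \frac{2 G}{5} - \frac{p}{5}$)
$15653 - n{\left(14,207 \right)} = 15653 - \left(\left(- \frac{2}{5}\right) 14 - \frac{207}{5}\right) = 15653 - \left(- \frac{28}{5} - \frac{207}{5}\right) = 15653 - -47 = 15653 + 47 = 15700$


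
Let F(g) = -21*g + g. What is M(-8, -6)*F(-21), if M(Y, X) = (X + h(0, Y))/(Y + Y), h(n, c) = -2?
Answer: 210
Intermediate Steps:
F(g) = -20*g
M(Y, X) = (-2 + X)/(2*Y) (M(Y, X) = (X - 2)/(Y + Y) = (-2 + X)/((2*Y)) = (-2 + X)*(1/(2*Y)) = (-2 + X)/(2*Y))
M(-8, -6)*F(-21) = ((½)*(-2 - 6)/(-8))*(-20*(-21)) = ((½)*(-⅛)*(-8))*420 = (½)*420 = 210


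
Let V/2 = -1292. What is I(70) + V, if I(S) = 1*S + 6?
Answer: -2508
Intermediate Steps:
I(S) = 6 + S (I(S) = S + 6 = 6 + S)
V = -2584 (V = 2*(-1292) = -2584)
I(70) + V = (6 + 70) - 2584 = 76 - 2584 = -2508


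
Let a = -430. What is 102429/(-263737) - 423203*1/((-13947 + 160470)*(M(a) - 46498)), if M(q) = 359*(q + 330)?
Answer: -1236534409142455/3184150116489498 ≈ -0.38834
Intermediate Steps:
M(q) = 118470 + 359*q (M(q) = 359*(330 + q) = 118470 + 359*q)
102429/(-263737) - 423203*1/((-13947 + 160470)*(M(a) - 46498)) = 102429/(-263737) - 423203*1/((-13947 + 160470)*((118470 + 359*(-430)) - 46498)) = 102429*(-1/263737) - 423203*1/(146523*((118470 - 154370) - 46498)) = -102429/263737 - 423203*1/(146523*(-35900 - 46498)) = -102429/263737 - 423203/((-82398*146523)) = -102429/263737 - 423203/(-12073202154) = -102429/263737 - 423203*(-1/12073202154) = -102429/263737 + 423203/12073202154 = -1236534409142455/3184150116489498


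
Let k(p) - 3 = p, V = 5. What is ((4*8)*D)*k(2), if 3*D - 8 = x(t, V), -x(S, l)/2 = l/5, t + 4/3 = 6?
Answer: 320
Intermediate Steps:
t = 14/3 (t = -4/3 + 6 = 14/3 ≈ 4.6667)
x(S, l) = -2*l/5
D = 2 (D = 8/3 + (-⅖*5)/3 = 8/3 + (⅓)*(-2) = 8/3 - ⅔ = 2)
k(p) = 3 + p
((4*8)*D)*k(2) = ((4*8)*2)*(3 + 2) = (32*2)*5 = 64*5 = 320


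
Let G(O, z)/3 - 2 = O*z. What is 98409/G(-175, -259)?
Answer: 32803/45327 ≈ 0.72370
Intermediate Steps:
G(O, z) = 6 + 3*O*z (G(O, z) = 6 + 3*(O*z) = 6 + 3*O*z)
98409/G(-175, -259) = 98409/(6 + 3*(-175)*(-259)) = 98409/(6 + 135975) = 98409/135981 = 98409*(1/135981) = 32803/45327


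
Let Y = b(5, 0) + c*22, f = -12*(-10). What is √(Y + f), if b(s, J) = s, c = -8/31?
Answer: 3*√12741/31 ≈ 10.923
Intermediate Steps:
c = -8/31 (c = -8*1/31 = -8/31 ≈ -0.25806)
f = 120
Y = -21/31 (Y = 5 - 8/31*22 = 5 - 176/31 = -21/31 ≈ -0.67742)
√(Y + f) = √(-21/31 + 120) = √(3699/31) = 3*√12741/31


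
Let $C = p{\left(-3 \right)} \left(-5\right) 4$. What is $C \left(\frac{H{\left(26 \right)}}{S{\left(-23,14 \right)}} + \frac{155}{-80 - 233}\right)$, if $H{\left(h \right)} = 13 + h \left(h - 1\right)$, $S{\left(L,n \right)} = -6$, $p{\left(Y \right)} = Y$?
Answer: $- \frac{2084490}{313} \approx -6659.7$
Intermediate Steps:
$H{\left(h \right)} = 13 + h \left(-1 + h\right)$
$C = 60$ ($C = \left(-3\right) \left(-5\right) 4 = 15 \cdot 4 = 60$)
$C \left(\frac{H{\left(26 \right)}}{S{\left(-23,14 \right)}} + \frac{155}{-80 - 233}\right) = 60 \left(\frac{13 + 26^{2} - 26}{-6} + \frac{155}{-80 - 233}\right) = 60 \left(\left(13 + 676 - 26\right) \left(- \frac{1}{6}\right) + \frac{155}{-80 - 233}\right) = 60 \left(663 \left(- \frac{1}{6}\right) + \frac{155}{-313}\right) = 60 \left(- \frac{221}{2} + 155 \left(- \frac{1}{313}\right)\right) = 60 \left(- \frac{221}{2} - \frac{155}{313}\right) = 60 \left(- \frac{69483}{626}\right) = - \frac{2084490}{313}$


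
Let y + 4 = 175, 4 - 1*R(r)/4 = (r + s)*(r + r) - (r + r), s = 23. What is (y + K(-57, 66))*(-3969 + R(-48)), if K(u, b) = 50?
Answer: -3080077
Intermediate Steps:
R(r) = 16 + 8*r - 8*r*(23 + r) (R(r) = 16 - 4*((r + 23)*(r + r) - (r + r)) = 16 - 4*((23 + r)*(2*r) - 2*r) = 16 - 4*(2*r*(23 + r) - 2*r) = 16 - 4*(-2*r + 2*r*(23 + r)) = 16 + (8*r - 8*r*(23 + r)) = 16 + 8*r - 8*r*(23 + r))
y = 171 (y = -4 + 175 = 171)
(y + K(-57, 66))*(-3969 + R(-48)) = (171 + 50)*(-3969 + (16 - 176*(-48) - 8*(-48)²)) = 221*(-3969 + (16 + 8448 - 8*2304)) = 221*(-3969 + (16 + 8448 - 18432)) = 221*(-3969 - 9968) = 221*(-13937) = -3080077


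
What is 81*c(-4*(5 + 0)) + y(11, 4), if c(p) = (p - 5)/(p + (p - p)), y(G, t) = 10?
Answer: 445/4 ≈ 111.25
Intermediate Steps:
c(p) = (-5 + p)/p (c(p) = (-5 + p)/(p + 0) = (-5 + p)/p)
81*c(-4*(5 + 0)) + y(11, 4) = 81*((-5 - 4*(5 + 0))/((-4*(5 + 0)))) + 10 = 81*((-5 - 4*5)/((-4*5))) + 10 = 81*((-5 - 20)/(-20)) + 10 = 81*(-1/20*(-25)) + 10 = 81*(5/4) + 10 = 405/4 + 10 = 445/4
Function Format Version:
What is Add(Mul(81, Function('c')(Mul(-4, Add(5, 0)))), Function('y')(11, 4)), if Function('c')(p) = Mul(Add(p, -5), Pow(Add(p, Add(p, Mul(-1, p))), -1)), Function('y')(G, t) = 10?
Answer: Rational(445, 4) ≈ 111.25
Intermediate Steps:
Function('c')(p) = Mul(Pow(p, -1), Add(-5, p)) (Function('c')(p) = Mul(Add(-5, p), Pow(Add(p, 0), -1)) = Mul(Add(-5, p), Pow(p, -1)) = Mul(Pow(p, -1), Add(-5, p)))
Add(Mul(81, Function('c')(Mul(-4, Add(5, 0)))), Function('y')(11, 4)) = Add(Mul(81, Mul(Pow(Mul(-4, Add(5, 0)), -1), Add(-5, Mul(-4, Add(5, 0))))), 10) = Add(Mul(81, Mul(Pow(Mul(-4, 5), -1), Add(-5, Mul(-4, 5)))), 10) = Add(Mul(81, Mul(Pow(-20, -1), Add(-5, -20))), 10) = Add(Mul(81, Mul(Rational(-1, 20), -25)), 10) = Add(Mul(81, Rational(5, 4)), 10) = Add(Rational(405, 4), 10) = Rational(445, 4)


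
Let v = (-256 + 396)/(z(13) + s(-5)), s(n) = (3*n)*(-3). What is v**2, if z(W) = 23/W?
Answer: 207025/23104 ≈ 8.9606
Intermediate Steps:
s(n) = -9*n
v = 455/152 (v = (-256 + 396)/(23/13 - 9*(-5)) = 140/(23*(1/13) + 45) = 140/(23/13 + 45) = 140/(608/13) = 140*(13/608) = 455/152 ≈ 2.9934)
v**2 = (455/152)**2 = 207025/23104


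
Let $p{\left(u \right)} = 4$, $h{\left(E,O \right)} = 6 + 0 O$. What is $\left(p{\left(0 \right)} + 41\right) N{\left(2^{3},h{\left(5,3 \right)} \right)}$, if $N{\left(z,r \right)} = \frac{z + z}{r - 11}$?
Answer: $-144$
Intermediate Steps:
$h{\left(E,O \right)} = 6$ ($h{\left(E,O \right)} = 6 + 0 = 6$)
$N{\left(z,r \right)} = \frac{2 z}{-11 + r}$
$\left(p{\left(0 \right)} + 41\right) N{\left(2^{3},h{\left(5,3 \right)} \right)} = \left(4 + 41\right) \frac{2 \cdot 2^{3}}{-11 + 6} = 45 \cdot 2 \cdot 8 \frac{1}{-5} = 45 \cdot 2 \cdot 8 \left(- \frac{1}{5}\right) = 45 \left(- \frac{16}{5}\right) = -144$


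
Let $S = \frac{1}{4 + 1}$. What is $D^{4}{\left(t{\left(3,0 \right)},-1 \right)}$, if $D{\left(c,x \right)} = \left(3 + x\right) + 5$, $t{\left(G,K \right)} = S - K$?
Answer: $2401$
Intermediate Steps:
$S = \frac{1}{5} \approx 0.2$
$t{\left(G,K \right)} = \frac{1}{5} - K$
$D{\left(c,x \right)} = 8 + x$
$D^{4}{\left(t{\left(3,0 \right)},-1 \right)} = \left(8 - 1\right)^{4} = 7^{4} = 2401$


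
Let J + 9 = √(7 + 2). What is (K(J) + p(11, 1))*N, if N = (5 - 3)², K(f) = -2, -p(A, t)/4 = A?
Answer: -184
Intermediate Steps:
J = -6 (J = -9 + √(7 + 2) = -9 + √9 = -9 + 3 = -6)
p(A, t) = -4*A
N = 4 (N = 2² = 4)
(K(J) + p(11, 1))*N = (-2 - 4*11)*4 = (-2 - 44)*4 = -46*4 = -184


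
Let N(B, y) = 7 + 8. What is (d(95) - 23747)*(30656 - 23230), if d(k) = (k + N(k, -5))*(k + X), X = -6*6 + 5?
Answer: -124066182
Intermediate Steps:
N(B, y) = 15
X = -31 (X = -36 + 5 = -31)
d(k) = (-31 + k)*(15 + k) (d(k) = (k + 15)*(k - 31) = (15 + k)*(-31 + k) = (-31 + k)*(15 + k))
(d(95) - 23747)*(30656 - 23230) = ((-465 + 95² - 16*95) - 23747)*(30656 - 23230) = ((-465 + 9025 - 1520) - 23747)*7426 = (7040 - 23747)*7426 = -16707*7426 = -124066182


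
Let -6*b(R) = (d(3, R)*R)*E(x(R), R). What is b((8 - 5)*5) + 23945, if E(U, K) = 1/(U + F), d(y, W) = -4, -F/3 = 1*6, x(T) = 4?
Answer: 167610/7 ≈ 23944.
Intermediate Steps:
F = -18 (F = -3*6 = -18)
E(U, K) = 1/(-18 + U) (E(U, K) = 1/(U - 18) = 1/(-18 + U))
b(R) = -R/21 (b(R) = -(-4*R)/(6*(-18 + 4)) = -(-4*R)/(6*(-14)) = -(-4*R)*(-1)/(6*14) = -R/21)
b((8 - 5)*5) + 23945 = -(8 - 5)*5/21 + 23945 = -5/7 + 23945 = 167610/7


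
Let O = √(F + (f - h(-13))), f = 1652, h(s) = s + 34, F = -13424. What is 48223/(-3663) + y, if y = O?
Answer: -48223/3663 + I*√11793 ≈ -13.165 + 108.6*I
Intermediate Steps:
h(s) = 34 + s
O = I*√11793 (O = √(-13424 + (1652 - (34 - 13))) = √(-13424 + (1652 - 1*21)) = √(-13424 + (1652 - 21)) = √(-13424 + 1631) = √(-11793) = I*√11793 ≈ 108.6*I)
y = I*√11793 ≈ 108.6*I
48223/(-3663) + y = 48223/(-3663) + I*√11793 = 48223*(-1/3663) + I*√11793 = -48223/3663 + I*√11793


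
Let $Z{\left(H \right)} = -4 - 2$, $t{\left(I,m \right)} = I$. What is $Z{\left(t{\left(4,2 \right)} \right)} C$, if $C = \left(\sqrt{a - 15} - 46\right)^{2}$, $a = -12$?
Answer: $-12534 + 1656 i \sqrt{3} \approx -12534.0 + 2868.3 i$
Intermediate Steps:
$Z{\left(H \right)} = -6$ ($Z{\left(H \right)} = -4 - 2 = -6$)
$C = \left(-46 + 3 i \sqrt{3}\right)^{2}$ ($C = \left(\sqrt{-12 - 15} - 46\right)^{2} = \left(\sqrt{-27} - 46\right)^{2} = \left(3 i \sqrt{3} - 46\right)^{2} = \left(-46 + 3 i \sqrt{3}\right)^{2} \approx 2089.0 - 478.05 i$)
$Z{\left(t{\left(4,2 \right)} \right)} C = - 6 \left(2089 - 276 i \sqrt{3}\right) = -12534 + 1656 i \sqrt{3}$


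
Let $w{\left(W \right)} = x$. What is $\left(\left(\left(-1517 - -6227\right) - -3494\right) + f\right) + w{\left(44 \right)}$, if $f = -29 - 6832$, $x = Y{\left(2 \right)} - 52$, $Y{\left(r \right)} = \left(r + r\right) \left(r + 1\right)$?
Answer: $1303$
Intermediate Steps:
$Y{\left(r \right)} = 2 r \left(1 + r\right)$
$x = -40$ ($x = 2 \cdot 2 \left(1 + 2\right) - 52 = 2 \cdot 2 \cdot 3 - 52 = 12 - 52 = -40$)
$f = -6861$
$w{\left(W \right)} = -40$
$\left(\left(\left(-1517 - -6227\right) - -3494\right) + f\right) + w{\left(44 \right)} = \left(\left(\left(-1517 - -6227\right) - -3494\right) - 6861\right) - 40 = \left(\left(\left(-1517 + 6227\right) + 3494\right) - 6861\right) - 40 = \left(\left(4710 + 3494\right) - 6861\right) - 40 = \left(8204 - 6861\right) - 40 = 1343 - 40 = 1303$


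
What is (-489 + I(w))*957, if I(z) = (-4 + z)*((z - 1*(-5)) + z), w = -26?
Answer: 881397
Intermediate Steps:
I(z) = (-4 + z)*(5 + 2*z) (I(z) = (-4 + z)*((z + 5) + z) = (-4 + z)*((5 + z) + z) = (-4 + z)*(5 + 2*z))
(-489 + I(w))*957 = (-489 + (-20 - 3*(-26) + 2*(-26)**2))*957 = (-489 + (-20 + 78 + 2*676))*957 = (-489 + (-20 + 78 + 1352))*957 = (-489 + 1410)*957 = 921*957 = 881397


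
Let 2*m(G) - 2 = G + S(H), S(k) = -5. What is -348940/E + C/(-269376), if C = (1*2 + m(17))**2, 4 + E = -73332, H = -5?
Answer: 3916255051/823123264 ≈ 4.7578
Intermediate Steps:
E = -73336 (E = -4 - 73332 = -73336)
m(G) = -3/2 + G/2 (m(G) = 1 + (G - 5)/2 = 1 + (-5 + G)/2 = 1 + (-5/2 + G/2) = -3/2 + G/2)
C = 81 (C = (1*2 + (-3/2 + (1/2)*17))**2 = (2 + (-3/2 + 17/2))**2 = (2 + 7)**2 = 9**2 = 81)
-348940/E + C/(-269376) = -348940/(-73336) + 81/(-269376) = -348940*(-1/73336) + 81*(-1/269376) = 87235/18334 - 27/89792 = 3916255051/823123264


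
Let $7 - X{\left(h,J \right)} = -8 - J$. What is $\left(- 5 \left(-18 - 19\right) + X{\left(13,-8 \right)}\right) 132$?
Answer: $25344$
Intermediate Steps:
$X{\left(h,J \right)} = 15 + J$ ($X{\left(h,J \right)} = 7 - \left(-8 - J\right) = 7 + \left(8 + J\right) = 15 + J$)
$\left(- 5 \left(-18 - 19\right) + X{\left(13,-8 \right)}\right) 132 = \left(- 5 \left(-18 - 19\right) + \left(15 - 8\right)\right) 132 = \left(- 5 \left(-18 - 19\right) + 7\right) 132 = \left(\left(-5\right) \left(-37\right) + 7\right) 132 = \left(185 + 7\right) 132 = 192 \cdot 132 = 25344$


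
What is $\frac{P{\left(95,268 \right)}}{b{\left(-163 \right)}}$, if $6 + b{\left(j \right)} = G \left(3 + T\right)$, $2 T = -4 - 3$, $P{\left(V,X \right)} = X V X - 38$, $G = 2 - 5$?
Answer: $-1516276$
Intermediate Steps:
$G = -3$
$P{\left(V,X \right)} = -38 + V X^{2}$ ($P{\left(V,X \right)} = V X X - 38 = V X^{2} - 38 = -38 + V X^{2}$)
$T = - \frac{7}{2}$ ($T = \frac{-4 - 3}{2} = \frac{1}{2} \left(-7\right) = - \frac{7}{2} \approx -3.5$)
$b{\left(j \right)} = - \frac{9}{2}$ ($b{\left(j \right)} = -6 - 3 \left(3 - \frac{7}{2}\right) = -6 - - \frac{3}{2} = -6 + \frac{3}{2} = - \frac{9}{2}$)
$\frac{P{\left(95,268 \right)}}{b{\left(-163 \right)}} = \frac{-38 + 95 \cdot 268^{2}}{- \frac{9}{2}} = \left(-38 + 95 \cdot 71824\right) \left(- \frac{2}{9}\right) = \left(-38 + 6823280\right) \left(- \frac{2}{9}\right) = 6823242 \left(- \frac{2}{9}\right) = -1516276$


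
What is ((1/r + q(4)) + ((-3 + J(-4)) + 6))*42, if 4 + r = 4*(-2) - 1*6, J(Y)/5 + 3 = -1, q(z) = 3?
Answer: -1771/3 ≈ -590.33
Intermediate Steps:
J(Y) = -20 (J(Y) = -15 + 5*(-1) = -15 - 5 = -20)
r = -18 (r = -4 + (4*(-2) - 1*6) = -4 + (-8 - 6) = -4 - 14 = -18)
((1/r + q(4)) + ((-3 + J(-4)) + 6))*42 = ((1/(-18) + 3) + ((-3 - 20) + 6))*42 = ((-1/18 + 3) + (-23 + 6))*42 = (53/18 - 17)*42 = -253/18*42 = -1771/3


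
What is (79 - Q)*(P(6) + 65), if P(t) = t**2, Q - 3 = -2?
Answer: 7878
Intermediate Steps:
Q = 1 (Q = 3 - 2 = 1)
(79 - Q)*(P(6) + 65) = (79 - 1*1)*(6**2 + 65) = (79 - 1)*(36 + 65) = 78*101 = 7878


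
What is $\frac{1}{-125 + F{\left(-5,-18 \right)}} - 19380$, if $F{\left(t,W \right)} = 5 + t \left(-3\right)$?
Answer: $- \frac{2034901}{105} \approx -19380.0$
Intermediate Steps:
$F{\left(t,W \right)} = 5 - 3 t$
$\frac{1}{-125 + F{\left(-5,-18 \right)}} - 19380 = \frac{1}{-125 + \left(5 - -15\right)} - 19380 = \frac{1}{-125 + \left(5 + 15\right)} - 19380 = \frac{1}{-125 + 20} - 19380 = \frac{1}{-105} - 19380 = - \frac{1}{105} - 19380 = - \frac{2034901}{105}$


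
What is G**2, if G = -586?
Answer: 343396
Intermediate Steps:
G**2 = (-586)**2 = 343396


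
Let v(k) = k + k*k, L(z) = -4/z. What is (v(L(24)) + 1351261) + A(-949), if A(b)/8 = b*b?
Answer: 308018479/36 ≈ 8.5561e+6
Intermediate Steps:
v(k) = k + k²
A(b) = 8*b² (A(b) = 8*(b*b) = 8*b²)
(v(L(24)) + 1351261) + A(-949) = ((-4/24)*(1 - 4/24) + 1351261) + 8*(-949)² = ((-4*1/24)*(1 - 4*1/24) + 1351261) + 8*900601 = (-(1 - ⅙)/6 + 1351261) + 7204808 = (-⅙*⅚ + 1351261) + 7204808 = (-5/36 + 1351261) + 7204808 = 48645391/36 + 7204808 = 308018479/36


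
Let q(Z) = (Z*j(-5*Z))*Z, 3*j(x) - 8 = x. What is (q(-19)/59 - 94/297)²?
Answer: 13509822176041/307055529 ≈ 43998.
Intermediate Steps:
j(x) = 8/3 + x/3
q(Z) = Z²*(8/3 - 5*Z/3) (q(Z) = (Z*(8/3 + (-5*Z)/3))*Z = (Z*(8/3 - 5*Z/3))*Z = Z²*(8/3 - 5*Z/3))
(q(-19)/59 - 94/297)² = (((⅓)*(-19)²*(8 - 5*(-19)))/59 - 94/297)² = (((⅓)*361*(8 + 95))*(1/59) - 94*1/297)² = (((⅓)*361*103)*(1/59) - 94/297)² = ((37183/3)*(1/59) - 94/297)² = (37183/177 - 94/297)² = (3675571/17523)² = 13509822176041/307055529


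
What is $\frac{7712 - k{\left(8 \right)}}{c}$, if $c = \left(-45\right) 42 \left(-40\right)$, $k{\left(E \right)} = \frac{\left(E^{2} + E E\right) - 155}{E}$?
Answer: $\frac{61723}{604800} \approx 0.10206$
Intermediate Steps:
$k{\left(E \right)} = \frac{-155 + 2 E^{2}}{E}$ ($k{\left(E \right)} = \frac{\left(E^{2} + E^{2}\right) - 155}{E} = \frac{2 E^{2} - 155}{E} = \frac{-155 + 2 E^{2}}{E}$)
$c = 75600$ ($c = \left(-1890\right) \left(-40\right) = 75600$)
$\frac{7712 - k{\left(8 \right)}}{c} = \frac{7712 - \left(- \frac{155}{8} + 2 \cdot 8\right)}{75600} = \left(7712 - \left(\left(-155\right) \frac{1}{8} + 16\right)\right) \frac{1}{75600} = \left(7712 - \left(- \frac{155}{8} + 16\right)\right) \frac{1}{75600} = \left(7712 - - \frac{27}{8}\right) \frac{1}{75600} = \left(7712 + \frac{27}{8}\right) \frac{1}{75600} = \frac{61723}{8} \cdot \frac{1}{75600} = \frac{61723}{604800}$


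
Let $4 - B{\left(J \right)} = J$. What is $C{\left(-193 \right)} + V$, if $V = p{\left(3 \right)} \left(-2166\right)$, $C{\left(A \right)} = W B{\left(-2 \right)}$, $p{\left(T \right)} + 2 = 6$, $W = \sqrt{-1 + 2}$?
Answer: $-8658$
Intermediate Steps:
$W = 1$ ($W = \sqrt{1} = 1$)
$p{\left(T \right)} = 4$ ($p{\left(T \right)} = -2 + 6 = 4$)
$B{\left(J \right)} = 4 - J$
$C{\left(A \right)} = 6$ ($C{\left(A \right)} = 1 \left(4 - -2\right) = 1 \left(4 + 2\right) = 1 \cdot 6 = 6$)
$V = -8664$ ($V = 4 \left(-2166\right) = -8664$)
$C{\left(-193 \right)} + V = 6 - 8664 = -8658$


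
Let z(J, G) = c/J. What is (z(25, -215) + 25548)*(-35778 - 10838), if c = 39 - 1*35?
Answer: -29773825664/25 ≈ -1.1910e+9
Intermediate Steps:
c = 4 (c = 39 - 35 = 4)
z(J, G) = 4/J
(z(25, -215) + 25548)*(-35778 - 10838) = (4/25 + 25548)*(-35778 - 10838) = (4*(1/25) + 25548)*(-46616) = (4/25 + 25548)*(-46616) = (638704/25)*(-46616) = -29773825664/25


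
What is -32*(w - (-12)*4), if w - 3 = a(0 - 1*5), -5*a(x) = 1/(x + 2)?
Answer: -24512/15 ≈ -1634.1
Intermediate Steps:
a(x) = -1/(5*(2 + x)) (a(x) = -1/(5*(x + 2)) = -1/(5*(2 + x)))
w = 46/15 (w = 3 - 1/(10 + 5*(0 - 1*5)) = 3 - 1/(10 + 5*(0 - 5)) = 3 - 1/(10 + 5*(-5)) = 3 - 1/(10 - 25) = 3 - 1/(-15) = 3 - 1*(-1/15) = 3 + 1/15 = 46/15 ≈ 3.0667)
-32*(w - (-12)*4) = -32*(46/15 - (-12)*4) = -32*(46/15 - 4*(-12)) = -32*(46/15 + 48) = -32*766/15 = -24512/15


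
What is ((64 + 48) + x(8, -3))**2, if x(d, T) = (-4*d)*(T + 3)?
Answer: 12544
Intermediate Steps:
x(d, T) = -4*d*(3 + T) (x(d, T) = (-4*d)*(3 + T) = -4*d*(3 + T))
((64 + 48) + x(8, -3))**2 = ((64 + 48) - 4*8*(3 - 3))**2 = (112 - 4*8*0)**2 = (112 + 0)**2 = 112**2 = 12544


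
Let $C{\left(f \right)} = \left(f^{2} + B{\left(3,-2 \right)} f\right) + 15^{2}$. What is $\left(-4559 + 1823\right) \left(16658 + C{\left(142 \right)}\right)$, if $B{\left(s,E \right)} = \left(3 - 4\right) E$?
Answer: $-102137616$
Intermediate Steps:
$B{\left(s,E \right)} = - E$
$C{\left(f \right)} = 225 + f^{2} + 2 f$ ($C{\left(f \right)} = \left(f^{2} + \left(-1\right) \left(-2\right) f\right) + 15^{2} = \left(f^{2} + 2 f\right) + 225 = 225 + f^{2} + 2 f$)
$\left(-4559 + 1823\right) \left(16658 + C{\left(142 \right)}\right) = \left(-4559 + 1823\right) \left(16658 + \left(225 + 142^{2} + 2 \cdot 142\right)\right) = - 2736 \left(16658 + \left(225 + 20164 + 284\right)\right) = - 2736 \left(16658 + 20673\right) = \left(-2736\right) 37331 = -102137616$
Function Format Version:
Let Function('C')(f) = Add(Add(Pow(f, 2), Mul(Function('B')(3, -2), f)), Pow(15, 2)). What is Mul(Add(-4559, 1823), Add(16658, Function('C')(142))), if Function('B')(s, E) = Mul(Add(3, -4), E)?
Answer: -102137616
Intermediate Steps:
Function('B')(s, E) = Mul(-1, E)
Function('C')(f) = Add(225, Pow(f, 2), Mul(2, f)) (Function('C')(f) = Add(Add(Pow(f, 2), Mul(Mul(-1, -2), f)), Pow(15, 2)) = Add(Add(Pow(f, 2), Mul(2, f)), 225) = Add(225, Pow(f, 2), Mul(2, f)))
Mul(Add(-4559, 1823), Add(16658, Function('C')(142))) = Mul(Add(-4559, 1823), Add(16658, Add(225, Pow(142, 2), Mul(2, 142)))) = Mul(-2736, Add(16658, Add(225, 20164, 284))) = Mul(-2736, Add(16658, 20673)) = Mul(-2736, 37331) = -102137616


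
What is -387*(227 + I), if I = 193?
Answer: -162540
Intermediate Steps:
-387*(227 + I) = -387*(227 + 193) = -387*420 = -162540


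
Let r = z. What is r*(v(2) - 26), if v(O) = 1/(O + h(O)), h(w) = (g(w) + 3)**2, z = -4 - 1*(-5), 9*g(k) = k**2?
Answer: -29117/1123 ≈ -25.928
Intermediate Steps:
g(k) = k**2/9
z = 1 (z = -4 + 5 = 1)
h(w) = (3 + w**2/9)**2 (h(w) = (w**2/9 + 3)**2 = (3 + w**2/9)**2)
v(O) = 1/(O + (27 + O**2)**2/81)
r = 1
r*(v(2) - 26) = 1*(81/((27 + 2**2)**2 + 81*2) - 26) = 1*(81/((27 + 4)**2 + 162) - 26) = 1*(81/(31**2 + 162) - 26) = 1*(81/(961 + 162) - 26) = 1*(81/1123 - 26) = 1*(-29117/1123) = -29117/1123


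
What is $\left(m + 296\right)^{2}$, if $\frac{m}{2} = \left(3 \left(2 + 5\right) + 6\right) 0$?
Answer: $87616$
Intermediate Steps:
$m = 0$ ($m = 2 \left(3 \left(2 + 5\right) + 6\right) 0 = 2 \left(3 \cdot 7 + 6\right) 0 = 2 \left(21 + 6\right) 0 = 2 \cdot 27 \cdot 0 = 2 \cdot 0 = 0$)
$\left(m + 296\right)^{2} = \left(0 + 296\right)^{2} = 296^{2} = 87616$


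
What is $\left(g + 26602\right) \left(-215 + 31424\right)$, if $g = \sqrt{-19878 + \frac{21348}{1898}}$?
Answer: $830221818 + \frac{62418 i \sqrt{4473004263}}{949} \approx 8.3022 \cdot 10^{8} + 4.3989 \cdot 10^{6} i$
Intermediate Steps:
$g = \frac{2 i \sqrt{4473004263}}{949}$ ($g = \sqrt{-19878 + 21348 \cdot \frac{1}{1898}} = \sqrt{-19878 + \frac{10674}{949}} = \sqrt{- \frac{18853548}{949}} = \frac{2 i \sqrt{4473004263}}{949} \approx 140.95 i$)
$\left(g + 26602\right) \left(-215 + 31424\right) = \left(\frac{2 i \sqrt{4473004263}}{949} + 26602\right) \left(-215 + 31424\right) = \left(26602 + \frac{2 i \sqrt{4473004263}}{949}\right) 31209 = 830221818 + \frac{62418 i \sqrt{4473004263}}{949}$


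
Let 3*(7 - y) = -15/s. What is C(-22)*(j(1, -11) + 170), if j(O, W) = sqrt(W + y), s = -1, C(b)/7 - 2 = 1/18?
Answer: 22015/9 + 259*I/6 ≈ 2446.1 + 43.167*I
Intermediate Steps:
C(b) = 259/18 (C(b) = 14 + 7/18 = 259/18)
y = 2 (y = 7 - (-5)/(-1) = 7 - (-5)*(-1) = 7 - 1/3*15 = 7 - 5 = 2)
j(O, W) = sqrt(2 + W) (j(O, W) = sqrt(W + 2) = sqrt(2 + W))
C(-22)*(j(1, -11) + 170) = 259*(sqrt(2 - 11) + 170)/18 = 259*(sqrt(-9) + 170)/18 = 259*(3*I + 170)/18 = 259*(170 + 3*I)/18 = 22015/9 + 259*I/6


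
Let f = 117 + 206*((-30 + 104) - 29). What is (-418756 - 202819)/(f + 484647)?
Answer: -621575/494034 ≈ -1.2582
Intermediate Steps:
f = 9387 (f = 117 + 206*(74 - 29) = 117 + 206*45 = 117 + 9270 = 9387)
(-418756 - 202819)/(f + 484647) = (-418756 - 202819)/(9387 + 484647) = -621575/494034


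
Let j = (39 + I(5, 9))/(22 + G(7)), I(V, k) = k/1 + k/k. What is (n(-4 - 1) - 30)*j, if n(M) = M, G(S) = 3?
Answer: -343/5 ≈ -68.600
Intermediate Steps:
I(V, k) = 1 + k (I(V, k) = k*1 + 1 = k + 1 = 1 + k)
j = 49/25 (j = (39 + (1 + 9))/(22 + 3) = (39 + 10)/25 = 49*(1/25) = 49/25 ≈ 1.9600)
(n(-4 - 1) - 30)*j = ((-4 - 1) - 30)*(49/25) = (-5 - 30)*(49/25) = -35*49/25 = -343/5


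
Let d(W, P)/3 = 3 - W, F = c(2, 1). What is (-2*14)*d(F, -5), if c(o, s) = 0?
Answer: -252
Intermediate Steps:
F = 0
d(W, P) = 9 - 3*W (d(W, P) = 3*(3 - W) = 9 - 3*W)
(-2*14)*d(F, -5) = (-2*14)*(9 - 3*0) = -28*(9 + 0) = -28*9 = -252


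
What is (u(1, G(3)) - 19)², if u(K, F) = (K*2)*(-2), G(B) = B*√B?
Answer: 529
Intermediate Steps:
G(B) = B^(3/2)
u(K, F) = -4*K (u(K, F) = (2*K)*(-2) = -4*K)
(u(1, G(3)) - 19)² = (-4*1 - 19)² = (-4 - 19)² = (-23)² = 529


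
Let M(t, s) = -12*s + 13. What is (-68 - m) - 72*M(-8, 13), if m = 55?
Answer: 10173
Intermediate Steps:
M(t, s) = 13 - 12*s
(-68 - m) - 72*M(-8, 13) = (-68 - 1*55) - 72*(13 - 12*13) = (-68 - 55) - 72*(13 - 156) = -123 - 72*(-143) = -123 + 10296 = 10173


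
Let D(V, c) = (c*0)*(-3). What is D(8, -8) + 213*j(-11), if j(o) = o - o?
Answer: 0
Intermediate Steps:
D(V, c) = 0 (D(V, c) = 0*(-3) = 0)
j(o) = 0
D(8, -8) + 213*j(-11) = 0 + 213*0 = 0 + 0 = 0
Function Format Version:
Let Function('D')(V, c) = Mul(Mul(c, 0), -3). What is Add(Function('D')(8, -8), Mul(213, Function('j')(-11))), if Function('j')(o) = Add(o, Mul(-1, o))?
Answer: 0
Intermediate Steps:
Function('D')(V, c) = 0 (Function('D')(V, c) = Mul(0, -3) = 0)
Function('j')(o) = 0
Add(Function('D')(8, -8), Mul(213, Function('j')(-11))) = Add(0, Mul(213, 0)) = Add(0, 0) = 0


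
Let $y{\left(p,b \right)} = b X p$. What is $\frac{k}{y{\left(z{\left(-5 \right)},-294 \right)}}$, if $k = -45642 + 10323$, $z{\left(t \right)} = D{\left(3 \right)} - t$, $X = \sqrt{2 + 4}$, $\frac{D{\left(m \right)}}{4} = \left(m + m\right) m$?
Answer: $\frac{11773 \sqrt{6}}{45276} \approx 0.63693$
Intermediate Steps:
$D{\left(m \right)} = 8 m^{2}$ ($D{\left(m \right)} = 4 \left(m + m\right) m = 4 \cdot 2 m m = 4 \cdot 2 m^{2} = 8 m^{2}$)
$X = \sqrt{6} \approx 2.4495$
$z{\left(t \right)} = 72 - t$ ($z{\left(t \right)} = 8 \cdot 3^{2} - t = 8 \cdot 9 - t = 72 - t$)
$y{\left(p,b \right)} = b p \sqrt{6}$ ($y{\left(p,b \right)} = b \sqrt{6} p = b p \sqrt{6}$)
$k = -35319$
$\frac{k}{y{\left(z{\left(-5 \right)},-294 \right)}} = - \frac{35319}{\left(-294\right) \left(72 - -5\right) \sqrt{6}} = - \frac{35319}{\left(-294\right) \left(72 + 5\right) \sqrt{6}} = - \frac{35319}{\left(-294\right) 77 \sqrt{6}} = - \frac{35319}{\left(-22638\right) \sqrt{6}} = - 35319 \left(- \frac{\sqrt{6}}{135828}\right) = \frac{11773 \sqrt{6}}{45276}$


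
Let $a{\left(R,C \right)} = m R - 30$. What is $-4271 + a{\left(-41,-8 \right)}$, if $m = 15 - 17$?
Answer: $-4219$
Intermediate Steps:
$m = -2$ ($m = 15 - 17 = -2$)
$a{\left(R,C \right)} = -30 - 2 R$ ($a{\left(R,C \right)} = - 2 R - 30 = -30 - 2 R$)
$-4271 + a{\left(-41,-8 \right)} = -4271 - -52 = -4271 + \left(-30 + 82\right) = -4271 + 52 = -4219$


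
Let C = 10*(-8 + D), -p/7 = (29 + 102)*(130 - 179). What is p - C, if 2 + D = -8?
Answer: 45113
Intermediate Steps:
D = -10 (D = -2 - 8 = -10)
p = 44933 (p = -7*(29 + 102)*(130 - 179) = -917*(-49) = -7*(-6419) = 44933)
C = -180 (C = 10*(-8 - 10) = 10*(-18) = -180)
p - C = 44933 - 1*(-180) = 44933 + 180 = 45113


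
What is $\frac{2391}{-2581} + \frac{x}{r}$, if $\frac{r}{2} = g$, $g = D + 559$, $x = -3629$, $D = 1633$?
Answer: $- \frac{19848593}{11315104} \approx -1.7542$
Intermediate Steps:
$g = 2192$ ($g = 1633 + 559 = 2192$)
$r = 4384$ ($r = 2 \cdot 2192 = 4384$)
$\frac{2391}{-2581} + \frac{x}{r} = \frac{2391}{-2581} - \frac{3629}{4384} = 2391 \left(- \frac{1}{2581}\right) - \frac{3629}{4384} = - \frac{2391}{2581} - \frac{3629}{4384} = - \frac{19848593}{11315104}$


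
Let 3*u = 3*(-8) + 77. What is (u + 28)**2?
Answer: 18769/9 ≈ 2085.4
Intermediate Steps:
u = 53/3 (u = (3*(-8) + 77)/3 = (-24 + 77)/3 = (1/3)*53 = 53/3 ≈ 17.667)
(u + 28)**2 = (53/3 + 28)**2 = (137/3)**2 = 18769/9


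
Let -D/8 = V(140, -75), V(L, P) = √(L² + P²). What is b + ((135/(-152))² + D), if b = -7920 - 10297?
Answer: -420867343/23104 - 40*√1009 ≈ -19487.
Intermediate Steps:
D = -40*√1009 (D = -8*√(140² + (-75)²) = -8*√(19600 + 5625) = -40*√1009 ≈ -1270.6)
b = -18217
b + ((135/(-152))² + D) = -18217 + ((135/(-152))² - 40*√1009) = -18217 + ((135*(-1/152))² - 40*√1009) = -18217 + ((-135/152)² - 40*√1009) = -18217 + (18225/23104 - 40*√1009) = -420867343/23104 - 40*√1009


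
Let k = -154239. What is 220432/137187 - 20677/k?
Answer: 12278608949/7053195231 ≈ 1.7409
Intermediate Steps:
220432/137187 - 20677/k = 220432/137187 - 20677/(-154239) = 220432*(1/137187) - 20677*(-1/154239) = 220432/137187 + 20677/154239 = 12278608949/7053195231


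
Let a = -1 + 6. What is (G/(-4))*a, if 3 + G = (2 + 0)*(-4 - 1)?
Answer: 65/4 ≈ 16.250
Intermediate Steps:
G = -13 (G = -3 + (2 + 0)*(-4 - 1) = -3 + 2*(-5) = -3 - 10 = -13)
a = 5
(G/(-4))*a = -13/(-4)*5 = -13*(-1/4)*5 = (13/4)*5 = 65/4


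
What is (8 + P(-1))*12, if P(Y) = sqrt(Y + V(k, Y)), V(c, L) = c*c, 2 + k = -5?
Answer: 96 + 48*sqrt(3) ≈ 179.14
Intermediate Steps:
k = -7 (k = -2 - 5 = -7)
V(c, L) = c**2
P(Y) = sqrt(49 + Y) (P(Y) = sqrt(Y + (-7)**2) = sqrt(Y + 49) = sqrt(49 + Y))
(8 + P(-1))*12 = (8 + sqrt(49 - 1))*12 = (8 + sqrt(48))*12 = (8 + 4*sqrt(3))*12 = 96 + 48*sqrt(3)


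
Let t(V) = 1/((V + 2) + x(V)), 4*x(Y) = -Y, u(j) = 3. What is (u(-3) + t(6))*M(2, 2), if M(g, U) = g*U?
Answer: 164/13 ≈ 12.615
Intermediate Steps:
x(Y) = -Y/4 (x(Y) = (-Y)/4 = -Y/4)
t(V) = 1/(2 + 3*V/4) (t(V) = 1/((V + 2) - V/4) = 1/((2 + V) - V/4) = 1/(2 + 3*V/4))
M(g, U) = U*g
(u(-3) + t(6))*M(2, 2) = (3 + 4/(8 + 3*6))*(2*2) = (3 + 4/(8 + 18))*4 = (3 + 4/26)*4 = (3 + 4*(1/26))*4 = (3 + 2/13)*4 = (41/13)*4 = 164/13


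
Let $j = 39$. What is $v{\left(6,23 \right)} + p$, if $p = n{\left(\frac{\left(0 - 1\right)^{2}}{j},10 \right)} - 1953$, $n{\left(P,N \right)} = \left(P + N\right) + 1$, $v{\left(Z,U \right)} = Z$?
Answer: $- \frac{75503}{39} \approx -1936.0$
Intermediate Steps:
$n{\left(P,N \right)} = 1 + N + P$ ($n{\left(P,N \right)} = \left(N + P\right) + 1 = 1 + N + P$)
$p = - \frac{75737}{39}$ ($p = \left(1 + 10 + \frac{\left(0 - 1\right)^{2}}{39}\right) - 1953 = \left(1 + 10 + \left(-1\right)^{2} \cdot \frac{1}{39}\right) - 1953 = \left(1 + 10 + 1 \cdot \frac{1}{39}\right) - 1953 = \left(1 + 10 + \frac{1}{39}\right) - 1953 = \frac{430}{39} - 1953 = - \frac{75737}{39} \approx -1942.0$)
$v{\left(6,23 \right)} + p = 6 - \frac{75737}{39} = - \frac{75503}{39}$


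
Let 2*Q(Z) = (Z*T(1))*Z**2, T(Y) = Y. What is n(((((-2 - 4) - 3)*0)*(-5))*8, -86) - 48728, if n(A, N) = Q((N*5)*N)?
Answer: 25285452147272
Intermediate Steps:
Q(Z) = Z**3/2 (Q(Z) = ((Z*1)*Z**2)/2 = (Z*Z**2)/2 = Z**3/2)
n(A, N) = 125*N**6/2 (n(A, N) = ((N*5)*N)**3/2 = ((5*N)*N)**3/2 = (5*N**2)**3/2 = (125*N**6)/2 = 125*N**6/2)
n(((((-2 - 4) - 3)*0)*(-5))*8, -86) - 48728 = (125/2)*(-86)**6 - 48728 = (125/2)*404567235136 - 48728 = 25285452196000 - 48728 = 25285452147272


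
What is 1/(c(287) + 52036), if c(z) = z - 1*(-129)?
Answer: 1/52452 ≈ 1.9065e-5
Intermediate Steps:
c(z) = 129 + z (c(z) = z + 129 = 129 + z)
1/(c(287) + 52036) = 1/((129 + 287) + 52036) = 1/(416 + 52036) = 1/52452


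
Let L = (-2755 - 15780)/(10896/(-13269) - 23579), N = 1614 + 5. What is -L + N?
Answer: 168769275526/104293549 ≈ 1618.2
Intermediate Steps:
N = 1619
L = 81980305/104293549 (L = -18535/(10896*(-1/13269) - 23579) = -18535/(-3632/4423 - 23579) = -18535/(-104293549/4423) = -18535*(-4423/104293549) = 81980305/104293549 ≈ 0.78605)
-L + N = -1*81980305/104293549 + 1619 = -81980305/104293549 + 1619 = 168769275526/104293549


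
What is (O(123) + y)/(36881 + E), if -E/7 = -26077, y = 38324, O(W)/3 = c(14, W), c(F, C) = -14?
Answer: 19141/109710 ≈ 0.17447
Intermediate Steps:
O(W) = -42 (O(W) = 3*(-14) = -42)
E = 182539 (E = -7*(-26077) = 182539)
(O(123) + y)/(36881 + E) = (-42 + 38324)/(36881 + 182539) = 38282/219420 = 38282*(1/219420) = 19141/109710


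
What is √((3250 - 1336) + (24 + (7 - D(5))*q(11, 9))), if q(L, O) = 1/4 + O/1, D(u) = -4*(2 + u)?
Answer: √9047/2 ≈ 47.558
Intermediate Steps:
D(u) = -8 - 4*u
q(L, O) = ¼ + O (q(L, O) = 1*(¼) + O*1 = ¼ + O)
√((3250 - 1336) + (24 + (7 - D(5))*q(11, 9))) = √((3250 - 1336) + (24 + (7 - (-8 - 4*5))*(¼ + 9))) = √(1914 + (24 + (7 - (-8 - 20))*(37/4))) = √(1914 + (24 + (7 - 1*(-28))*(37/4))) = √(1914 + (24 + (7 + 28)*(37/4))) = √(1914 + (24 + 35*(37/4))) = √(1914 + (24 + 1295/4)) = √(1914 + 1391/4) = √(9047/4) = √9047/2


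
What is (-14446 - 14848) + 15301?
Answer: -13993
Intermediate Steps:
(-14446 - 14848) + 15301 = -29294 + 15301 = -13993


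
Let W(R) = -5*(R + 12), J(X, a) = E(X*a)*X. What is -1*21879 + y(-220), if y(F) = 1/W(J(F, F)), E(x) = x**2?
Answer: -56378157262687259/2576815999940 ≈ -21879.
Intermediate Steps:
J(X, a) = X**3*a**2 (J(X, a) = (X*a)**2*X = (X**2*a**2)*X = X**3*a**2)
W(R) = -60 - 5*R (W(R) = -5*(12 + R) = -60 - 5*R)
y(F) = 1/(-60 - 5*F**5) (y(F) = 1/(-60 - 5*F**3*F**2) = 1/(-60 - 5*F**5))
-1*21879 + y(-220) = -1*21879 - 1/(60 + 5*(-220)**5) = -21879 - 1/(60 + 5*(-515363200000)) = -21879 - 1/(60 - 2576816000000) = -21879 - 1/(-2576815999940) = -21879 - 1*(-1/2576815999940) = -21879 + 1/2576815999940 = -56378157262687259/2576815999940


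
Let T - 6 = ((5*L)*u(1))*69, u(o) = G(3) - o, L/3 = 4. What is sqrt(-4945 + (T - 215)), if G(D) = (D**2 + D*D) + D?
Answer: sqrt(77646) ≈ 278.65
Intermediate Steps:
G(D) = D + 2*D**2 (G(D) = (D**2 + D**2) + D = 2*D**2 + D = D + 2*D**2)
L = 12 (L = 3*4 = 12)
u(o) = 21 - o (u(o) = 3*(1 + 2*3) - o = 3*(1 + 6) - o = 3*7 - o = 21 - o)
T = 82806 (T = 6 + ((5*12)*(21 - 1*1))*69 = 6 + (60*(21 - 1))*69 = 6 + (60*20)*69 = 6 + 1200*69 = 6 + 82800 = 82806)
sqrt(-4945 + (T - 215)) = sqrt(-4945 + (82806 - 215)) = sqrt(-4945 + 82591) = sqrt(77646)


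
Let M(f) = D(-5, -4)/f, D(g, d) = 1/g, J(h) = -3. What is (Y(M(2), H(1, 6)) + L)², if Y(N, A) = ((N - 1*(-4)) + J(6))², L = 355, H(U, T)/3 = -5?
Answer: 1266007561/10000 ≈ 1.2660e+5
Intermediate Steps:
H(U, T) = -15 (H(U, T) = 3*(-5) = -15)
M(f) = -1/(5*f) (M(f) = 1/((-5)*f) = -1/(5*f))
Y(N, A) = (1 + N)² (Y(N, A) = ((N - 1*(-4)) - 3)² = ((N + 4) - 3)² = ((4 + N) - 3)² = (1 + N)²)
(Y(M(2), H(1, 6)) + L)² = ((1 - ⅕/2)² + 355)² = ((1 - ⅕*½)² + 355)² = ((1 - ⅒)² + 355)² = ((9/10)² + 355)² = (81/100 + 355)² = (35581/100)² = 1266007561/10000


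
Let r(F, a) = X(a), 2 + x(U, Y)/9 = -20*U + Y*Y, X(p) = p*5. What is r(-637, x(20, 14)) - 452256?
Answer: -461526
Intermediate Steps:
X(p) = 5*p
x(U, Y) = -18 - 180*U + 9*Y² (x(U, Y) = -18 + 9*(-20*U + Y*Y) = -18 + 9*(-20*U + Y²) = -18 + 9*(Y² - 20*U) = -18 + (-180*U + 9*Y²) = -18 - 180*U + 9*Y²)
r(F, a) = 5*a
r(-637, x(20, 14)) - 452256 = 5*(-18 - 180*20 + 9*14²) - 452256 = 5*(-18 - 3600 + 9*196) - 452256 = 5*(-18 - 3600 + 1764) - 452256 = 5*(-1854) - 452256 = -9270 - 452256 = -461526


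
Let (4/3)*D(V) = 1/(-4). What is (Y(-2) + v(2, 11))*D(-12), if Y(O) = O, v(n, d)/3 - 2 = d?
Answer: -111/16 ≈ -6.9375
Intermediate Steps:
v(n, d) = 6 + 3*d
D(V) = -3/16 (D(V) = (¾)/(-4) = (¾)*(-¼) = -3/16)
(Y(-2) + v(2, 11))*D(-12) = (-2 + (6 + 3*11))*(-3/16) = (-2 + (6 + 33))*(-3/16) = (-2 + 39)*(-3/16) = 37*(-3/16) = -111/16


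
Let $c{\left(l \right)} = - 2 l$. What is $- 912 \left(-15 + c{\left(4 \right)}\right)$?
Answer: $20976$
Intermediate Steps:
$- 912 \left(-15 + c{\left(4 \right)}\right) = - 912 \left(-15 - 8\right) = \left(-912\right) \left(-23\right) = 20976$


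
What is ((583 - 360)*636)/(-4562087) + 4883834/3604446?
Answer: 10884632117135/8221898119401 ≈ 1.3239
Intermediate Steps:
((583 - 360)*636)/(-4562087) + 4883834/3604446 = (223*636)*(-1/4562087) + 4883834*(1/3604446) = 141828*(-1/4562087) + 2441917/1802223 = -141828/4562087 + 2441917/1802223 = 10884632117135/8221898119401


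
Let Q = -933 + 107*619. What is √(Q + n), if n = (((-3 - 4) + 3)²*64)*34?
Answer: 18*√309 ≈ 316.41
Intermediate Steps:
n = 34816 (n = ((-7 + 3)²*64)*34 = ((-4)²*64)*34 = (16*64)*34 = 1024*34 = 34816)
Q = 65300 (Q = -933 + 66233 = 65300)
√(Q + n) = √(65300 + 34816) = √100116 = 18*√309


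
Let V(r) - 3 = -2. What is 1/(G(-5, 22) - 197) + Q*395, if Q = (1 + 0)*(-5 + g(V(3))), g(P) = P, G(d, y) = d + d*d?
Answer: -279661/177 ≈ -1580.0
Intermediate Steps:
G(d, y) = d + d²
V(r) = 1 (V(r) = 3 - 2 = 1)
Q = -4 (Q = (1 + 0)*(-5 + 1) = 1*(-4) = -4)
1/(G(-5, 22) - 197) + Q*395 = 1/(-5*(1 - 5) - 197) - 4*395 = 1/(-5*(-4) - 197) - 1580 = 1/(20 - 197) - 1580 = 1/(-177) - 1580 = -1/177 - 1580 = -279661/177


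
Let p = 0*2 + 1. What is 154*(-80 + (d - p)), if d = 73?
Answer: -1232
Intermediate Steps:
p = 1 (p = 0 + 1 = 1)
154*(-80 + (d - p)) = 154*(-80 + (73 - 1*1)) = 154*(-80 + (73 - 1)) = 154*(-80 + 72) = 154*(-8) = -1232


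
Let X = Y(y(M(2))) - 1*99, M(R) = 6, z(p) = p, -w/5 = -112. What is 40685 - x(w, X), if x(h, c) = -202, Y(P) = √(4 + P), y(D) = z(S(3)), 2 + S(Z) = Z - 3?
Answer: 40887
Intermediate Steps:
w = 560 (w = -5*(-112) = 560)
S(Z) = -5 + Z (S(Z) = -2 + (Z - 3) = -2 + (-3 + Z) = -5 + Z)
y(D) = -2 (y(D) = -5 + 3 = -2)
X = -99 + √2 (X = √(4 - 2) - 1*99 = √2 - 99 = -99 + √2 ≈ -97.586)
40685 - x(w, X) = 40685 - 1*(-202) = 40685 + 202 = 40887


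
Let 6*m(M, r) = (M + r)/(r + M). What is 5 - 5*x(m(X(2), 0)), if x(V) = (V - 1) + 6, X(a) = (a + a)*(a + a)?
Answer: -125/6 ≈ -20.833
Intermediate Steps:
X(a) = 4*a**2 (X(a) = (2*a)*(2*a) = 4*a**2)
m(M, r) = 1/6 (m(M, r) = ((M + r)/(r + M))/6 = ((M + r)/(M + r))/6 = (1/6)*1 = 1/6)
x(V) = 5 + V (x(V) = (-1 + V) + 6 = 5 + V)
5 - 5*x(m(X(2), 0)) = 5 - 5*(5 + 1/6) = 5 - 5*31/6 = 5 - 155/6 = -125/6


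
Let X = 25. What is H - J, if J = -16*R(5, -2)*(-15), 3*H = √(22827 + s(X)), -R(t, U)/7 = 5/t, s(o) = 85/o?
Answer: 1680 + 2*√142690/15 ≈ 1730.4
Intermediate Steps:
R(t, U) = -35/t
H = 2*√142690/15 (H = √(22827 + 85/25)/3 = √(22827 + 85*(1/25))/3 = √(22827 + 17/5)/3 = √(114152/5)/3 = (2*√142690/5)/3 = 2*√142690/15 ≈ 50.366)
J = -1680 (J = -(-560)/5*(-15) = -16*(-7)*(-15) = 112*(-15) = -1680)
H - J = 2*√142690/15 - 1*(-1680) = 2*√142690/15 + 1680 = 1680 + 2*√142690/15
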